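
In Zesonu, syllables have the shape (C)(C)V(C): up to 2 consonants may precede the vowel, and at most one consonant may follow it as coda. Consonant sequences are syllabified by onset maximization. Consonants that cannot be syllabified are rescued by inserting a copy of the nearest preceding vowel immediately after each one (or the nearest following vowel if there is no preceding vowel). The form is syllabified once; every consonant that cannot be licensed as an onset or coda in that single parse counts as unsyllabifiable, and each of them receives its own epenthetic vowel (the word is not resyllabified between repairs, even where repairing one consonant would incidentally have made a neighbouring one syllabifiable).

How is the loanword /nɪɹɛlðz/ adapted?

Syllabifying with onset maximization leaves /ð/, /z/ stranded (at most one coda consonant is licensed; onsets may contain at most 2 consonants).
Each unlicensed consonant becomes the onset of a new syllable: /ð/ → /ðɛ/, /z/ → /zɛ/.

nɪɹɛlðɛzɛ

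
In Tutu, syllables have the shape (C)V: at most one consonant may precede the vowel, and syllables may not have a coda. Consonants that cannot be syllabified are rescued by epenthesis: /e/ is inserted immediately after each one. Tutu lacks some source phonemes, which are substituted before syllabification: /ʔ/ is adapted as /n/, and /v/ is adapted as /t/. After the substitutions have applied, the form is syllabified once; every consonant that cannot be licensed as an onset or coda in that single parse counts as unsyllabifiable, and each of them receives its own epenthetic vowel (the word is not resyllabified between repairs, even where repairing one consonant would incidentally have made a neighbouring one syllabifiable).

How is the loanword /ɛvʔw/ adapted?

Substitution: /v/ → /t/, /ʔ/ → /n/, giving /ɛtnw/.
Syllabifying with onset maximization leaves /t/, /n/, /w/ stranded (no codas are permitted; onsets are limited to one consonant).
Epenthesis after each stranded consonant: /t/ → /te/, /n/ → /ne/, /w/ → /we/.

ɛtenewe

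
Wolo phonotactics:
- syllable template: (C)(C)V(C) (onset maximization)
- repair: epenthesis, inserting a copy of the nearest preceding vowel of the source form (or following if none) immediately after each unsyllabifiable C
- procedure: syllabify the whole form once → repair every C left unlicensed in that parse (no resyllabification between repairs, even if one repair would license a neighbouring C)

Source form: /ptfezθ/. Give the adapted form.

The consonants /p/, /θ/ cannot be parsed into a legal (C)(C)V(C) syllable (at most one coda consonant is licensed; onsets may contain at most 2 consonants).
Inserting the epenthetic vowel yields /p/ → /pe/, /θ/ → /θe/.

petfezθe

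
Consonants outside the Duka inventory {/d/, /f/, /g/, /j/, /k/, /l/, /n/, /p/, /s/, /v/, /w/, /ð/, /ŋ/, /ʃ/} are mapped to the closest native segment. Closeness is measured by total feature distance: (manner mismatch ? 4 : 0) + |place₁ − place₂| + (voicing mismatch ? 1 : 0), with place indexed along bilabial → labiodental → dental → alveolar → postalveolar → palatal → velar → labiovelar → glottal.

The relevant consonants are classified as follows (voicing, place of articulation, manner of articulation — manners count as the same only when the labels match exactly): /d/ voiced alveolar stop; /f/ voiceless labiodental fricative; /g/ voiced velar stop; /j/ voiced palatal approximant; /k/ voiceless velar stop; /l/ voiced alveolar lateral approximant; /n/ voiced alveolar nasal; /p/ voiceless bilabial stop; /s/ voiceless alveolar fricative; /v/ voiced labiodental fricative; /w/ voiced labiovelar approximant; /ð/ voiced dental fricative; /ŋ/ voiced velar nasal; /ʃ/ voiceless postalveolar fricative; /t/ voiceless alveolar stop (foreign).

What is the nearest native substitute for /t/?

/d/ is closest: same manner (stop), place distance 0 (alveolar→alveolar), voicing differs (+1); total 1. Next closest is /k/ at distance 3.

d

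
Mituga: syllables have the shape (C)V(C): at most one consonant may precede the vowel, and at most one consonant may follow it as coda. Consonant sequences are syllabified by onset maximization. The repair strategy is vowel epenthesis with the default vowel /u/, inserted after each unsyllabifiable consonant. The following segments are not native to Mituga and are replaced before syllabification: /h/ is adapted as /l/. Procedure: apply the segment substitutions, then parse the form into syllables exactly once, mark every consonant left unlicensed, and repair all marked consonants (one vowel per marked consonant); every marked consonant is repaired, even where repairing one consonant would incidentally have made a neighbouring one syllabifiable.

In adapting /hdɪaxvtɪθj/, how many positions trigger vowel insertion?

After substitution the input is /ldɪaxvtɪθj/.
The unsyllabifiable consonants are /l/, /v/, /j/; each receives one epenthetic vowel.

3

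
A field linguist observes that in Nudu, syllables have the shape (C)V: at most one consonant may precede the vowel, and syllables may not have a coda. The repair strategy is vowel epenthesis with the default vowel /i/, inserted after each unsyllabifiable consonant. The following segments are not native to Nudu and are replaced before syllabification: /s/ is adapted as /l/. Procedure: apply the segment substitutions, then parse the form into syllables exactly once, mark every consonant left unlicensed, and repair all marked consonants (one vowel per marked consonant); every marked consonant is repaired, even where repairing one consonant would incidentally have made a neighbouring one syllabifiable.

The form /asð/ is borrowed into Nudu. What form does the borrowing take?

Substitution: /s/ → /l/, giving /alð/.
Syllabifying with onset maximization leaves /l/, /ð/ stranded (no codas are permitted; onsets are limited to one consonant).
Each unlicensed consonant becomes the onset of a new syllable: /l/ → /li/, /ð/ → /ði/.

aliði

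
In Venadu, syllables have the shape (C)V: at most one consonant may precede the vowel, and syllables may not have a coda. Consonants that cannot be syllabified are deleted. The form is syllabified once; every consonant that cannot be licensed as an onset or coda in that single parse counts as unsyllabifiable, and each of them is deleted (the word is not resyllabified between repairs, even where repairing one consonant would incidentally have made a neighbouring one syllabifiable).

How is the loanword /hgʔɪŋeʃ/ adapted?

Syllabifying with onset maximization leaves /h/, /g/, /ʃ/ stranded (no codas are permitted; onsets are limited to one consonant).
Deleting the stranded consonants removes /h/, /g/, /ʃ/.

ʔɪŋe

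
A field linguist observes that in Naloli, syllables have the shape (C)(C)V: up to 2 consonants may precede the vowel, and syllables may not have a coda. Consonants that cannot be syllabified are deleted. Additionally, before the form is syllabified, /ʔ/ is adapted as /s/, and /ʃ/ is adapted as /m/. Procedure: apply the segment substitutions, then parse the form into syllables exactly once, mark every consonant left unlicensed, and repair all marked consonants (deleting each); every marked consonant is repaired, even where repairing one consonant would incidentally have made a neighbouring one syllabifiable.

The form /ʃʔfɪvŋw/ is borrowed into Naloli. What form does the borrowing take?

Substitution: /ʃ/ → /m/, /ʔ/ → /s/, giving /msfɪvŋw/.
Under (C)(C)V, the unsyllabifiable consonants are /m/, /v/, /ŋ/, /w/ (no codas are permitted; onsets may contain at most 2 consonants).
Each unlicensed consonant is deleted: /m/, /v/, /ŋ/, /w/.

sfɪ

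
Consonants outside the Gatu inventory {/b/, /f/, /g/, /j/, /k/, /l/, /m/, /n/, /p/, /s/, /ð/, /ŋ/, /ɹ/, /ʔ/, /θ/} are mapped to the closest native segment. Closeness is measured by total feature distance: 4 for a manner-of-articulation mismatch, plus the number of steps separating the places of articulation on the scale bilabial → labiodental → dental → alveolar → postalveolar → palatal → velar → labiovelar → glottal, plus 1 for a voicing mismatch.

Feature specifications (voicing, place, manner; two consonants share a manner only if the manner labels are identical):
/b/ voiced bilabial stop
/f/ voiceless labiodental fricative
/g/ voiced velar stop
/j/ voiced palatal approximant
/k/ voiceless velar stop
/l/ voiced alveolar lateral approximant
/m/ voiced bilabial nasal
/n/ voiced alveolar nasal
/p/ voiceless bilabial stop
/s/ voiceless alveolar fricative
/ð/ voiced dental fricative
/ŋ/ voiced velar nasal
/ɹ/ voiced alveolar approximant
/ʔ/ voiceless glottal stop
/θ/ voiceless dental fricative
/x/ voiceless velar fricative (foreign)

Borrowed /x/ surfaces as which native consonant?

s

/s/ is closest: same manner (fricative), place distance 3 (velar→alveolar), same voicing; total 3. Next closest is /k/ at distance 4.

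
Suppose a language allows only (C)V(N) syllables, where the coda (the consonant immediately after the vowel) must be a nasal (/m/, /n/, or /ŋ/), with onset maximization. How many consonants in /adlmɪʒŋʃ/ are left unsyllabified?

Under (C)V(N), the unsyllabifiable consonants are /d/, /l/, /ʒ/, /ŋ/, /ʃ/ (only a nasal (/m/, /n/, or /ŋ/) is licensed in coda position; onsets are limited to one consonant).

5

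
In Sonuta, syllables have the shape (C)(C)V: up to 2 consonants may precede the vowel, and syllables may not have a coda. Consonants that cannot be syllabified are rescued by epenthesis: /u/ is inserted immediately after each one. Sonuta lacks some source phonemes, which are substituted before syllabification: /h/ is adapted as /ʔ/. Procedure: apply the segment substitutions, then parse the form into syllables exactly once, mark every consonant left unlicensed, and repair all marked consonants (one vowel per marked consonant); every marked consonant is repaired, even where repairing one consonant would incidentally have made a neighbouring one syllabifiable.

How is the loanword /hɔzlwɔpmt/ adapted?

Substitution: /h/ → /ʔ/, giving /ʔɔzlwɔpmt/.
Under (C)(C)V, the unsyllabifiable consonants are /z/, /p/, /m/, /t/ (no codas are permitted; onsets may contain at most 2 consonants).
Inserting the epenthetic vowel yields /z/ → /zu/, /p/ → /pu/, /m/ → /mu/, /t/ → /tu/.

ʔɔzulwɔpumutu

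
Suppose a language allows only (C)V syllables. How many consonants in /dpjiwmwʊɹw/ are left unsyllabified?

Syllabifying with onset maximization leaves /d/, /p/, /w/, /m/, /ɹ/, /w/ stranded (no codas are permitted; onsets are limited to one consonant).

6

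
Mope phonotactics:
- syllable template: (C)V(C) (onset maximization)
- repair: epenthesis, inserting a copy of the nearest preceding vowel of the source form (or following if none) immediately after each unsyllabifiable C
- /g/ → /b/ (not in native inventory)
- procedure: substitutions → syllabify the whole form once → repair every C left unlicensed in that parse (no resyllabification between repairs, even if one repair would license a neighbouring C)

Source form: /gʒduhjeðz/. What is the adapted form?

Substitution: /g/ → /b/, giving /bʒduhjeðz/.
Syllabifying with onset maximization leaves /b/, /ʒ/, /z/ stranded (at most one coda consonant is licensed; onsets are limited to one consonant).
Each unlicensed consonant becomes the onset of a new syllable: /b/ → /bu/, /ʒ/ → /ʒu/, /z/ → /ze/.

buʒuduhjeðze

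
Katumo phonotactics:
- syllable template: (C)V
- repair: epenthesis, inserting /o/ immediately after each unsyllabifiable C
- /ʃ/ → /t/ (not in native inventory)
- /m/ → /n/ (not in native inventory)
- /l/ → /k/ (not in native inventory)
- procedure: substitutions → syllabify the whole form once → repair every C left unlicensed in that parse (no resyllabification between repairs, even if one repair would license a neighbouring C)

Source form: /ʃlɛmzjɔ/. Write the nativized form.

tokɛnozojɔ

Substitution: /ʃ/ → /t/, /l/ → /k/, /m/ → /n/, giving /tkɛnzjɔ/.
Under (C)V, the unsyllabifiable consonants are /t/, /n/, /z/ (no codas are permitted; onsets are limited to one consonant).
Epenthesis after each stranded consonant: /t/ → /to/, /n/ → /no/, /z/ → /zo/.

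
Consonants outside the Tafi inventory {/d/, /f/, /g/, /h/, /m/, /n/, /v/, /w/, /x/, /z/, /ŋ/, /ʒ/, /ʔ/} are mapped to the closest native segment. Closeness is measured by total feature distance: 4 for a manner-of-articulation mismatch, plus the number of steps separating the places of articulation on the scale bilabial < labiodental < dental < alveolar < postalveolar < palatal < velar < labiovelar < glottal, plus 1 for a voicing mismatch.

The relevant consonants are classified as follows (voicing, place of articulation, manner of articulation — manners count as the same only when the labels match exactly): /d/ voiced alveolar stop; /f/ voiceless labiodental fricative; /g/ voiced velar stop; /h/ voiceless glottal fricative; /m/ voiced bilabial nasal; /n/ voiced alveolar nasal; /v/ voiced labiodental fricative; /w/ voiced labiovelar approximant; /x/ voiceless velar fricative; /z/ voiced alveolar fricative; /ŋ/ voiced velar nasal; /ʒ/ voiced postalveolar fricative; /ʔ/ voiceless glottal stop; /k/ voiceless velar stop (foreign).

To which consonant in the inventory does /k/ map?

/g/ is closest: same manner (stop), place distance 0 (velar→velar), voicing differs (+1); total 1. Next closest is /ʔ/ at distance 2.

g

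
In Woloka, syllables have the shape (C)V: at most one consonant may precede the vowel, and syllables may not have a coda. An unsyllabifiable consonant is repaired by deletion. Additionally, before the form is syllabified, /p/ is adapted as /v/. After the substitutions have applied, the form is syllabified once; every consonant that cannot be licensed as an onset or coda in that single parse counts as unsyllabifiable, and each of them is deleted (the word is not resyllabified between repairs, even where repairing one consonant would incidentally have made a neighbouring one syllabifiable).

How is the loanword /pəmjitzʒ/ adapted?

Substitution: /p/ → /v/, giving /vəmjitzʒ/.
Syllabifying with onset maximization leaves /m/, /t/, /z/, /ʒ/ stranded (no codas are permitted; onsets are limited to one consonant).
Deleting the stranded consonants removes /m/, /t/, /z/, /ʒ/.

vəji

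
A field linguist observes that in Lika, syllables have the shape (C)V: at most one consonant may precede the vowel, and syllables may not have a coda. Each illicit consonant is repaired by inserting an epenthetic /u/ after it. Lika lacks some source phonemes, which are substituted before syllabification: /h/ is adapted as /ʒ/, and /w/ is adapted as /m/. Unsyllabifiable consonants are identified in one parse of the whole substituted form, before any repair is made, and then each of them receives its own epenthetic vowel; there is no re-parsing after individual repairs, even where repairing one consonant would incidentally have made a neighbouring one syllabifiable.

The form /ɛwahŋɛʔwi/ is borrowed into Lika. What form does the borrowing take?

ɛmaʒuŋɛʔumi

Substitution: /w/ → /m/, /h/ → /ʒ/, giving /ɛmaʒŋɛʔmi/.
The consonants /ʒ/, /ʔ/ cannot be parsed into a legal (C)V syllable (no codas are permitted; onsets are limited to one consonant).
Inserting the epenthetic vowel yields /ʒ/ → /ʒu/, /ʔ/ → /ʔu/.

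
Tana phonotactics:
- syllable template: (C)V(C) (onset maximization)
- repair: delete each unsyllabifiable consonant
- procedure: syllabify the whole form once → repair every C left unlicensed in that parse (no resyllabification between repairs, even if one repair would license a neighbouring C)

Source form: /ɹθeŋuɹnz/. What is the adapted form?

Syllabifying with onset maximization leaves /ɹ/, /n/, /z/ stranded (at most one coda consonant is licensed; onsets are limited to one consonant).
Deleting the stranded consonants removes /ɹ/, /n/, /z/.

θeŋuɹ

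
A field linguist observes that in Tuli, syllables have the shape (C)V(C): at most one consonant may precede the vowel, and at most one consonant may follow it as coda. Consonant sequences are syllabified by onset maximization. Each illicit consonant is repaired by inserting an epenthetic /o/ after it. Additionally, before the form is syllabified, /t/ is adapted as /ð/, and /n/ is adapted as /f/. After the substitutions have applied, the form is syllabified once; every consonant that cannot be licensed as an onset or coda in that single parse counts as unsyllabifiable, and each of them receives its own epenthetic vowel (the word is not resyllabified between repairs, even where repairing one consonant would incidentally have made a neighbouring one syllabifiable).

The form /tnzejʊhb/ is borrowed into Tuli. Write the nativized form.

ðofozejʊhbo

Substitution: /t/ → /ð/, /n/ → /f/, giving /ðfzejʊhb/.
Under (C)V(C), the unsyllabifiable consonants are /ð/, /f/, /b/ (at most one coda consonant is licensed; onsets are limited to one consonant).
Epenthesis after each stranded consonant: /ð/ → /ðo/, /f/ → /fo/, /b/ → /bo/.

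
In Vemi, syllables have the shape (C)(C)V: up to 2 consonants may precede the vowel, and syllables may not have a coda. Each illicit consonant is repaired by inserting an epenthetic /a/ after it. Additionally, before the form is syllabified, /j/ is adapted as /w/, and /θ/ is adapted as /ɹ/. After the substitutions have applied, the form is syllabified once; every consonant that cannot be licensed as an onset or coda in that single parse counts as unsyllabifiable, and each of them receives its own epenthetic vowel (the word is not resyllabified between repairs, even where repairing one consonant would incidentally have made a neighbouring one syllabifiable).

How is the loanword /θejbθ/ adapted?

ɹewabaɹa

Substitution: /θ/ → /ɹ/, /j/ → /w/, giving /ɹewbɹ/.
Under (C)(C)V, the unsyllabifiable consonants are /w/, /b/, /ɹ/ (no codas are permitted; onsets may contain at most 2 consonants).
Each unlicensed consonant becomes the onset of a new syllable: /w/ → /wa/, /b/ → /ba/, /ɹ/ → /ɹa/.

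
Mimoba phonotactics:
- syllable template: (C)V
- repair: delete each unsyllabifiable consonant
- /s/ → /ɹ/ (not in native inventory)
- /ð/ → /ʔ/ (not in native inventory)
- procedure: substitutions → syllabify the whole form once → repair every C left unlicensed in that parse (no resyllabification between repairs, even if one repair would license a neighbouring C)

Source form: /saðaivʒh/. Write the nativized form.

ɹaʔai

Substitution: /s/ → /ɹ/, /ð/ → /ʔ/, giving /ɹaʔaivʒh/.
Under (C)V, the unsyllabifiable consonants are /v/, /ʒ/, /h/ (no codas are permitted; onsets are limited to one consonant).
Deleting the stranded consonants removes /v/, /ʒ/, /h/.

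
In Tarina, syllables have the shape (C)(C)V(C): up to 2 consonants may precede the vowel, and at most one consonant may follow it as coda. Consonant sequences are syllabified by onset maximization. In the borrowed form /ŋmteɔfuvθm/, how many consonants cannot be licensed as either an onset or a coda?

3

Syllabifying with onset maximization leaves /ŋ/, /θ/, /m/ stranded (at most one coda consonant is licensed; onsets may contain at most 2 consonants).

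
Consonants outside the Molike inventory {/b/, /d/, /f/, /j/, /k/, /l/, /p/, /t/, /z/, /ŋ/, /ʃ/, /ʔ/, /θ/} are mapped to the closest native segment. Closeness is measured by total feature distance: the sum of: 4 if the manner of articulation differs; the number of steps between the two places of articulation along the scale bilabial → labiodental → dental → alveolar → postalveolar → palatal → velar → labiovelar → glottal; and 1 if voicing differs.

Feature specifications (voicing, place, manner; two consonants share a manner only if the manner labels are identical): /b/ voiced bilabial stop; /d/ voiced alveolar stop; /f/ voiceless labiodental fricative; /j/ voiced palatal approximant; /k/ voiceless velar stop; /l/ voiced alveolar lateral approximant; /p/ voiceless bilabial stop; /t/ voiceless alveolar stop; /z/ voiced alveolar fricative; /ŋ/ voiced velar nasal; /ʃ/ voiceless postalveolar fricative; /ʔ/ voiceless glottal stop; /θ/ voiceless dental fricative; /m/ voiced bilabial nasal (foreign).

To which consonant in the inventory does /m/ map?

/b/ is closest: manner differs (nasal→stop, +4), place distance 0 (bilabial→bilabial), same voicing; total 4. Next closest is /p/ at distance 5.

b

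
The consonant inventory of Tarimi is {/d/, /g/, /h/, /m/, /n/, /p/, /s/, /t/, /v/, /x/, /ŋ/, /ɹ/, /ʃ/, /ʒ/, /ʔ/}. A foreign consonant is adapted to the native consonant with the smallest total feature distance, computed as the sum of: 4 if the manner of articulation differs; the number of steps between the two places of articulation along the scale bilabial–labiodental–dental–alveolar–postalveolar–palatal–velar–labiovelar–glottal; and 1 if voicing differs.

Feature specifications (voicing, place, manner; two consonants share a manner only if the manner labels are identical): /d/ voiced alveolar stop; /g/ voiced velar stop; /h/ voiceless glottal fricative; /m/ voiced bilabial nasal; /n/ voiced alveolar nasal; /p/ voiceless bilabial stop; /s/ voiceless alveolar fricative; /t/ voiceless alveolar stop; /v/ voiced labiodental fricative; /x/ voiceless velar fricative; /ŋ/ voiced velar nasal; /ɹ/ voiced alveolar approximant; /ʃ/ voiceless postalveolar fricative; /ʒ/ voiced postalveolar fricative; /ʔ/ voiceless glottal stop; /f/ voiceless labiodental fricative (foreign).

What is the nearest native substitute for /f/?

v

/v/ is closest: same manner (fricative), place distance 0 (labiodental→labiodental), voicing differs (+1); total 1. Next closest is /s/ at distance 2.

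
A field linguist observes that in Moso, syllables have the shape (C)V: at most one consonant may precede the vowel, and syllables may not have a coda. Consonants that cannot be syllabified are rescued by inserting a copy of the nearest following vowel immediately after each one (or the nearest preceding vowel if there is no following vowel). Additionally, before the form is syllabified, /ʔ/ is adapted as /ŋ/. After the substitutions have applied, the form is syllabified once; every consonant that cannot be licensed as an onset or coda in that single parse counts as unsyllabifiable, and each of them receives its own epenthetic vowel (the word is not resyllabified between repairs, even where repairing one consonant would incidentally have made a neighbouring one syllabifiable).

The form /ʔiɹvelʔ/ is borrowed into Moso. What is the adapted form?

ŋiɹeveleŋe

Substitution: /ʔ/ → /ŋ/, giving /ŋiɹvelŋ/.
Syllabifying with onset maximization leaves /ɹ/, /l/, /ŋ/ stranded (no codas are permitted; onsets are limited to one consonant).
Each unlicensed consonant becomes the onset of a new syllable: /ɹ/ → /ɹe/, /l/ → /le/, /ŋ/ → /ŋe/.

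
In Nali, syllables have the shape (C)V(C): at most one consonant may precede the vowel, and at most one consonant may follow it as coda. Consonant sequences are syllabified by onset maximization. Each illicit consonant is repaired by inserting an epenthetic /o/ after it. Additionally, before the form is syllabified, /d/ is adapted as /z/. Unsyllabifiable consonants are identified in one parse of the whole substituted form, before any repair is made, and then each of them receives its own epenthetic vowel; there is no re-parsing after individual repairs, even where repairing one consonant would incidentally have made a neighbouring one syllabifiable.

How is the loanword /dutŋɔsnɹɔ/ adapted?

Substitution: /d/ → /z/, giving /zutŋɔsnɹɔ/.
The consonants /n/ cannot be parsed into a legal (C)V(C) syllable (at most one coda consonant is licensed; onsets are limited to one consonant).
Each unlicensed consonant becomes the onset of a new syllable: /n/ → /no/.

zutŋɔsnoɹɔ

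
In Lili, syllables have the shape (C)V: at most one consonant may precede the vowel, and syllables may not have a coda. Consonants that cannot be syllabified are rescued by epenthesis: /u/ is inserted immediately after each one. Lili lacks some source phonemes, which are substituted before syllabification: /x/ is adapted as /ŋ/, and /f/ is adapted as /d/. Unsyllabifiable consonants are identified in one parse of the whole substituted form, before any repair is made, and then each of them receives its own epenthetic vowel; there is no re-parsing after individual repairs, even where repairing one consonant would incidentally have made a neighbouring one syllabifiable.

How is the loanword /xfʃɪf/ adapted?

ŋuduʃɪdu

Substitution: /x/ → /ŋ/, /f/ → /d/, giving /ŋdʃɪd/.
Under (C)V, the unsyllabifiable consonants are /ŋ/, /d/, /d/ (no codas are permitted; onsets are limited to one consonant).
Epenthesis after each stranded consonant: /ŋ/ → /ŋu/, /d/ → /du/, /d/ → /du/.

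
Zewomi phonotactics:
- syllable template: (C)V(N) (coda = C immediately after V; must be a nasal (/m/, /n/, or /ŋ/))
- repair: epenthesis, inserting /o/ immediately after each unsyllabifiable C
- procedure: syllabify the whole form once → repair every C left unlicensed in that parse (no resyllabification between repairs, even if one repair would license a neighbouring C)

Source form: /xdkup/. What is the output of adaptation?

Under (C)V(N), the unsyllabifiable consonants are /x/, /d/, /p/ (only a nasal (/m/, /n/, or /ŋ/) is licensed in coda position; onsets are limited to one consonant).
Each unlicensed consonant becomes the onset of a new syllable: /x/ → /xo/, /d/ → /do/, /p/ → /po/.

xodokupo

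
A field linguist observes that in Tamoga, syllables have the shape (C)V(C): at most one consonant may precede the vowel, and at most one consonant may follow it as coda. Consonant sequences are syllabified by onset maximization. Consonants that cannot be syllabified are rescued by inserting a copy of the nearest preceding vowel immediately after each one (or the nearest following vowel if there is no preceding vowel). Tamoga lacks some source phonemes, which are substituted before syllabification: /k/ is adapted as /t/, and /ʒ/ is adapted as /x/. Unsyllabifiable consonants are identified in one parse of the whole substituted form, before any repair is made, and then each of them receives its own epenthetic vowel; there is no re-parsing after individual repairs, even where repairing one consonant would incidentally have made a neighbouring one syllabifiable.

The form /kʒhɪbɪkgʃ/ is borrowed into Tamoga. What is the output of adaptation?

Substitution: /k/ → /t/, /ʒ/ → /x/, giving /txhɪbɪtgʃ/.
Under (C)V(C), the unsyllabifiable consonants are /t/, /x/, /g/, /ʃ/ (at most one coda consonant is licensed; onsets are limited to one consonant).
Each unlicensed consonant becomes the onset of a new syllable: /t/ → /tɪ/, /x/ → /xɪ/, /g/ → /gɪ/, /ʃ/ → /ʃɪ/.

tɪxɪhɪbɪtgɪʃɪ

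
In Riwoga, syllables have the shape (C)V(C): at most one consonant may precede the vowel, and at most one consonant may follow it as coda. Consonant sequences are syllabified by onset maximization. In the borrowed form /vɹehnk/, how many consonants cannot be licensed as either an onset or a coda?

3

The consonants /v/, /n/, /k/ cannot be parsed into a legal (C)V(C) syllable (at most one coda consonant is licensed; onsets are limited to one consonant).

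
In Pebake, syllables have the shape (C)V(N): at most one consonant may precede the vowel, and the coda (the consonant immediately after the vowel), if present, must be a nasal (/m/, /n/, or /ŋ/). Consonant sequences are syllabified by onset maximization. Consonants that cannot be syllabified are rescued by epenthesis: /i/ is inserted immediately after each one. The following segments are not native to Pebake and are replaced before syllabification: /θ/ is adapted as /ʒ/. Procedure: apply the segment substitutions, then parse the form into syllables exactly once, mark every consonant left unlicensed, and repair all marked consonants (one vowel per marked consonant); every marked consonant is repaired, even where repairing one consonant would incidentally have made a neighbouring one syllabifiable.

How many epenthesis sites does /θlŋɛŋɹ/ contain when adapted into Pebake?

3

After substitution the input is /ʒlŋɛŋɹ/.
The unsyllabifiable consonants are /ʒ/, /l/, /ɹ/; each receives one epenthetic vowel.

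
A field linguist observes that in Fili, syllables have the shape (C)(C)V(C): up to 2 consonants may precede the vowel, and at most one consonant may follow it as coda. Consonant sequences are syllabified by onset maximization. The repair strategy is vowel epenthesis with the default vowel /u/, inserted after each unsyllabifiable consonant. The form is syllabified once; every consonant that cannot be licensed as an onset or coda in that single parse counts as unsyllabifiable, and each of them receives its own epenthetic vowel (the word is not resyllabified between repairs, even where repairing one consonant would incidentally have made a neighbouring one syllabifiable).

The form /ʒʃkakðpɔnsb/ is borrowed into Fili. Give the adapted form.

ʒuʃkakðpɔnsubu

The consonants /ʒ/, /s/, /b/ cannot be parsed into a legal (C)(C)V(C) syllable (at most one coda consonant is licensed; onsets may contain at most 2 consonants).
Inserting the epenthetic vowel yields /ʒ/ → /ʒu/, /s/ → /su/, /b/ → /bu/.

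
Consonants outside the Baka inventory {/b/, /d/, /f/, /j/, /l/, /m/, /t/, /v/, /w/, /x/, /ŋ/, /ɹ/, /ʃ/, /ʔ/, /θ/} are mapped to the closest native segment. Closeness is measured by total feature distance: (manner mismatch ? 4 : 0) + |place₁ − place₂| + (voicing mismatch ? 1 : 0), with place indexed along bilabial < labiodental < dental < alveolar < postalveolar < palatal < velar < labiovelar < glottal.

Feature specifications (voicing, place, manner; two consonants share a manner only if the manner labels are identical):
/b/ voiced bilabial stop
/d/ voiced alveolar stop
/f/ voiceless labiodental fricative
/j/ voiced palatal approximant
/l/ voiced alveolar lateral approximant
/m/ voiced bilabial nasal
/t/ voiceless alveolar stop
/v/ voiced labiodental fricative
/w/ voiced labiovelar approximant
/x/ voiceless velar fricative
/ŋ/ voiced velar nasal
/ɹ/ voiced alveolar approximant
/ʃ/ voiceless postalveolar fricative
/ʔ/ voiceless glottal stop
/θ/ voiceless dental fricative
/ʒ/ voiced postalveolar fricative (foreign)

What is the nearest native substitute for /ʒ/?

/ʃ/ is closest: same manner (fricative), place distance 0 (postalveolar→postalveolar), voicing differs (+1); total 1. Next closest is /v/ at distance 3.

ʃ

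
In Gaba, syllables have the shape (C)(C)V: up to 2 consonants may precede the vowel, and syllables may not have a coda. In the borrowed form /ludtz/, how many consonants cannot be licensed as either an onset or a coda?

The consonants /d/, /t/, /z/ cannot be parsed into a legal (C)(C)V syllable (no codas are permitted; onsets may contain at most 2 consonants).

3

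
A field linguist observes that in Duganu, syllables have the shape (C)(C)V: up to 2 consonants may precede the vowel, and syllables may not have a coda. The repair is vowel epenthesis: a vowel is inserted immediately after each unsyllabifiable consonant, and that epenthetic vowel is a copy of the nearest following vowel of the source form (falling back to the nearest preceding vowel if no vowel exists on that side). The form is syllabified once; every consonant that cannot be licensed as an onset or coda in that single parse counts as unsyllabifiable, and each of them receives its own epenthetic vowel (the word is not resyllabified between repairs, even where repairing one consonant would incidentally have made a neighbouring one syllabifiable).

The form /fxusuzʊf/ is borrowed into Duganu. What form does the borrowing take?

fxusuzʊfʊ

Under (C)(C)V, the unsyllabifiable consonants are /f/ (no codas are permitted; onsets may contain at most 2 consonants).
Epenthesis after each stranded consonant: /f/ → /fʊ/.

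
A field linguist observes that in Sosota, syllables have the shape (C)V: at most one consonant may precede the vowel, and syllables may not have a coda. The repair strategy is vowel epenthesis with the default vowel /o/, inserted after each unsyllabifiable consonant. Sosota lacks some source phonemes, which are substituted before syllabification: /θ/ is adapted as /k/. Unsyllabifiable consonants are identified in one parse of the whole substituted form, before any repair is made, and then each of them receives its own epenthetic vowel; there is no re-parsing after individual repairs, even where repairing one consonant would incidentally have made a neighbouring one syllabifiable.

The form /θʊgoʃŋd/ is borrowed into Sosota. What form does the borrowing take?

Substitution: /θ/ → /k/, giving /kʊgoʃŋd/.
The consonants /ʃ/, /ŋ/, /d/ cannot be parsed into a legal (C)V syllable (no codas are permitted; onsets are limited to one consonant).
Each unlicensed consonant becomes the onset of a new syllable: /ʃ/ → /ʃo/, /ŋ/ → /ŋo/, /d/ → /do/.

kʊgoʃoŋodo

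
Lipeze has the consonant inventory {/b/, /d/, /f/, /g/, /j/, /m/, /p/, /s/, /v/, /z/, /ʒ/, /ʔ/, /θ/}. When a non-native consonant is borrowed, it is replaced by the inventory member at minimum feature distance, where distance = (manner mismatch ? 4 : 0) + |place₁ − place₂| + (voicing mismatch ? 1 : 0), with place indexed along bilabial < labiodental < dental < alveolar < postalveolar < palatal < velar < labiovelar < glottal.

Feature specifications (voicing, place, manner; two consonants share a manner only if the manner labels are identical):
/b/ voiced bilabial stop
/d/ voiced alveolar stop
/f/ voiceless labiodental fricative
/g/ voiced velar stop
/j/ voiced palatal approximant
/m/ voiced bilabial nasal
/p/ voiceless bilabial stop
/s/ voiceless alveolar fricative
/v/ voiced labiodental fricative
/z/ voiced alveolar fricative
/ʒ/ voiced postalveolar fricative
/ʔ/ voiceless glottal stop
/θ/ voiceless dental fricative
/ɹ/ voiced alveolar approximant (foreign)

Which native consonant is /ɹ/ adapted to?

j

/j/ is closest: same manner (approximant), place distance 2 (alveolar→palatal), same voicing; total 2. Next closest is /d/ at distance 4.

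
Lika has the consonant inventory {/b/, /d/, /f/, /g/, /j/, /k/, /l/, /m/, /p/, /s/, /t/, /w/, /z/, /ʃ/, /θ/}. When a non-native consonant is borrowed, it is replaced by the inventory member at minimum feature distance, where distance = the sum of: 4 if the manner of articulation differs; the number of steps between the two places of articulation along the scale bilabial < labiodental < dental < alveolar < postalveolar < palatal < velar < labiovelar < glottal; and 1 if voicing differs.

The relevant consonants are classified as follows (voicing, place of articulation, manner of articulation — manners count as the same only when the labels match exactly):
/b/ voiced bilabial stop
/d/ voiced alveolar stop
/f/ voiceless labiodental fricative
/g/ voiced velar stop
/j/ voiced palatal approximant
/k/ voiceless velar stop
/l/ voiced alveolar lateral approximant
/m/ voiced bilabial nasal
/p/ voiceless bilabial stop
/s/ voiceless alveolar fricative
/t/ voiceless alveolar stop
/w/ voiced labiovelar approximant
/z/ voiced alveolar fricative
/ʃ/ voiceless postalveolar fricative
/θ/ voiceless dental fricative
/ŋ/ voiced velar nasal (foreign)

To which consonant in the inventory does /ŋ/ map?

g

/g/ is closest: manner differs (nasal→stop, +4), place distance 0 (velar→velar), same voicing; total 4. Next closest is /j/ at distance 5.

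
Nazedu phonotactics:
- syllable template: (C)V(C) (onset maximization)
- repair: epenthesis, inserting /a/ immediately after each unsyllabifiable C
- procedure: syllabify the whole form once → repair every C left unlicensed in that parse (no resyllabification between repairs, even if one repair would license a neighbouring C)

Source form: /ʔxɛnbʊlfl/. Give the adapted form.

ʔaxɛnbʊlfala

The consonants /ʔ/, /f/, /l/ cannot be parsed into a legal (C)V(C) syllable (at most one coda consonant is licensed; onsets are limited to one consonant).
Inserting the epenthetic vowel yields /ʔ/ → /ʔa/, /f/ → /fa/, /l/ → /la/.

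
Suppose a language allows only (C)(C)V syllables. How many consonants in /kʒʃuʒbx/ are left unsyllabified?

The consonants /k/, /ʒ/, /b/, /x/ cannot be parsed into a legal (C)(C)V syllable (no codas are permitted; onsets may contain at most 2 consonants).

4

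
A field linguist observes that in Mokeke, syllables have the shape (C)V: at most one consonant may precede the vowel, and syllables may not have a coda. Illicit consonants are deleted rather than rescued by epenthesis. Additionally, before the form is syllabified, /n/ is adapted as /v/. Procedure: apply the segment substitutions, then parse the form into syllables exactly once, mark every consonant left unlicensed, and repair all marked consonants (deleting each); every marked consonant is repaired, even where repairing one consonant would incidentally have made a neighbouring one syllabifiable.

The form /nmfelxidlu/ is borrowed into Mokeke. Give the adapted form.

fexilu

Substitution: /n/ → /v/, giving /vmfelxidlu/.
Syllabifying with onset maximization leaves /v/, /m/, /l/, /d/ stranded (no codas are permitted; onsets are limited to one consonant).
Each unlicensed consonant is deleted: /v/, /m/, /l/, /d/.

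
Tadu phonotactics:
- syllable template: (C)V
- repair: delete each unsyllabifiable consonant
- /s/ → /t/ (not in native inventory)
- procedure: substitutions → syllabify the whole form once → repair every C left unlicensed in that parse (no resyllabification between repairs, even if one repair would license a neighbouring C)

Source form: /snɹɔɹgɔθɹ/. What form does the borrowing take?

Substitution: /s/ → /t/, giving /tnɹɔɹgɔθɹ/.
The consonants /t/, /n/, /ɹ/, /θ/, /ɹ/ cannot be parsed into a legal (C)V syllable (no codas are permitted; onsets are limited to one consonant).
Each unlicensed consonant is deleted: /t/, /n/, /ɹ/, /θ/, /ɹ/.

ɹɔgɔ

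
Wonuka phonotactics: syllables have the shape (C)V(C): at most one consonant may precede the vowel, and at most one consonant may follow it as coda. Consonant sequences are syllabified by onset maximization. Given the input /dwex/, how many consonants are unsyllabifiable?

1

The consonants /d/ cannot be parsed into a legal (C)V(C) syllable (at most one coda consonant is licensed; onsets are limited to one consonant).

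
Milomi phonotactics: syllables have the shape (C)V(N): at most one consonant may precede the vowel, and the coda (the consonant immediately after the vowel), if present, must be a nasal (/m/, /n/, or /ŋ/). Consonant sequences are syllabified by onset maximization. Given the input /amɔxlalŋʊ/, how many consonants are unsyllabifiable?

2

The consonants /x/, /l/ cannot be parsed into a legal (C)V(N) syllable (only a nasal (/m/, /n/, or /ŋ/) is licensed in coda position; onsets are limited to one consonant).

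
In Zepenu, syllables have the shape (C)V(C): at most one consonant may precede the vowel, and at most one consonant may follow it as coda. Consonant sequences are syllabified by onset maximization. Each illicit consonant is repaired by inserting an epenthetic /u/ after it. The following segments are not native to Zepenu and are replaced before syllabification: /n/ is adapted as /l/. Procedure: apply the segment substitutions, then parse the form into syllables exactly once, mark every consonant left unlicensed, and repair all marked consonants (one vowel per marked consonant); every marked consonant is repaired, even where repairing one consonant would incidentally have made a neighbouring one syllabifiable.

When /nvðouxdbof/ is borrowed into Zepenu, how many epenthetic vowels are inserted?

After substitution the input is /lvðouxdbof/.
The unsyllabifiable consonants are /l/, /v/, /d/; each receives one epenthetic vowel.

3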